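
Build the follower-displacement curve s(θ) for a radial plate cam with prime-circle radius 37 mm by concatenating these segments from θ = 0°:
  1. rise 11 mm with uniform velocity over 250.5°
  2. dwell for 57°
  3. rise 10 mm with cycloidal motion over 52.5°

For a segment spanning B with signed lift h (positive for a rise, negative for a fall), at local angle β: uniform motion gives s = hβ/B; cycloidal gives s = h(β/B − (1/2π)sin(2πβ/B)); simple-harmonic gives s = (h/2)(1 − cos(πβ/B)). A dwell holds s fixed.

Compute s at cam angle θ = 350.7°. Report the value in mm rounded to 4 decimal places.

seg 1 [0°–250.5°] uniform, h=11: full span → s += 11 → s = 11.0000
seg 2 [250.5°–307.5°] dwell: s stays 11.0000
seg 3 [307.5°–360°] cycloidal, h=10: θ=350.7° here. β=43.2, B=52.5. 10·(0.8229 − sin(2π·0.8229)/(2π)) = 9.6563 → s = 20.6563

20.6563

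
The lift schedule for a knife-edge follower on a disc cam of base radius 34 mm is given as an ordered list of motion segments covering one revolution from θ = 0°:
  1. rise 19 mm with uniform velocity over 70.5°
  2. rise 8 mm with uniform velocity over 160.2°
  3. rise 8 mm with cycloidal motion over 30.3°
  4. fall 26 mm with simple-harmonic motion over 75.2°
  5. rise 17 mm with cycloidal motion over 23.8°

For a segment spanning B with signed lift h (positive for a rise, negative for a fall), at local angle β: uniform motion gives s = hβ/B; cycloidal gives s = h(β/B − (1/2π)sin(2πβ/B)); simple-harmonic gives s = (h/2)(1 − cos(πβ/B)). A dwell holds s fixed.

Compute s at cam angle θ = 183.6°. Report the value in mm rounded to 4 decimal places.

seg 1 [0°–70.5°] uniform, h=19: full span → s += 19 → s = 19.0000
seg 2 [70.5°–230.7°] uniform, h=8: θ=183.6° here. β=113.1, B=160.2. 8·113.1/160.2 = 5.6479 → s = 24.6479

24.6479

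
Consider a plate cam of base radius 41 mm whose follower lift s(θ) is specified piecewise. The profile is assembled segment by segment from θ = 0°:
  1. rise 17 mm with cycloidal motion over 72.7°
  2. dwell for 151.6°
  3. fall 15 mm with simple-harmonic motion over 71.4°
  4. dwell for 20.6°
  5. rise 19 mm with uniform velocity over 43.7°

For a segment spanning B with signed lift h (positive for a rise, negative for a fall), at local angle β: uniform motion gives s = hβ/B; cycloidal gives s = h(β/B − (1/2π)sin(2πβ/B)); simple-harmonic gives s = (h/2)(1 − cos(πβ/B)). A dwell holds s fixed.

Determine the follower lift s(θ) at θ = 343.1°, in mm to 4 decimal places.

seg 1 [0°–72.7°] cycloidal, h=17: full span → s += 17 → s = 17.0000
seg 2 [72.7°–224.3°] dwell: s stays 17.0000
seg 3 [224.3°–295.7°] simple-harmonic, h=-15: full span → s += -15 → s = 2.0000
seg 4 [295.7°–316.3°] dwell: s stays 2.0000
seg 5 [316.3°–360°] uniform, h=19: θ=343.1° here. β=26.8, B=43.7. 19·26.8/43.7 = 11.6522 → s = 13.6522

13.6522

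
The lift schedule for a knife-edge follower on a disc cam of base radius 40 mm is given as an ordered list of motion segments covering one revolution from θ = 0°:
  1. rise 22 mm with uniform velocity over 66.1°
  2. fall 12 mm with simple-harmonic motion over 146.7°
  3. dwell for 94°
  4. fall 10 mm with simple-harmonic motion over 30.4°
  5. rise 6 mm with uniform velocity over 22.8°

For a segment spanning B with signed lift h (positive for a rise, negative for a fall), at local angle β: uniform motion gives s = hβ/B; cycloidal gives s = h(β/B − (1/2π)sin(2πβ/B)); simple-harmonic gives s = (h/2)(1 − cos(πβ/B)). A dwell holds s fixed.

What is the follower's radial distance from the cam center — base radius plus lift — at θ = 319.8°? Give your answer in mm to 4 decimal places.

seg 1 [0°–66.1°] uniform, h=22: full span → s += 22 → s = 22.0000
seg 2 [66.1°–212.8°] simple-harmonic, h=-12: full span → s += -12 → s = 10.0000
seg 3 [212.8°–306.8°] dwell: s stays 10.0000
seg 4 [306.8°–337.2°] simple-harmonic, h=-10: θ=319.8° here. β=13, B=30.4. -10/2·(1 − cos(π·0.4276)) = -3.8730 → s = 6.1270
radial distance = base radius + s = 40 + 6.1270 = 46.1270

46.1270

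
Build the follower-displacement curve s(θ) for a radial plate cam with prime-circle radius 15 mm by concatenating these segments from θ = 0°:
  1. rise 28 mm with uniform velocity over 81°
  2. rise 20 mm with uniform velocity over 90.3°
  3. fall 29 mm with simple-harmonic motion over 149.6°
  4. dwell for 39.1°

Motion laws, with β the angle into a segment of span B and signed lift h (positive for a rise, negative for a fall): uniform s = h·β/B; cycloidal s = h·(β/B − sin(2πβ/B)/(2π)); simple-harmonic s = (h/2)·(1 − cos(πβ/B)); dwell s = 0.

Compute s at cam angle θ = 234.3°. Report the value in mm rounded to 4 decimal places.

seg 1 [0°–81°] uniform, h=28: full span → s += 28 → s = 28.0000
seg 2 [81°–171.3°] uniform, h=20: full span → s += 20 → s = 48.0000
seg 3 [171.3°–320.9°] simple-harmonic, h=-29: θ=234.3° here. β=63, B=149.6. -29/2·(1 − cos(π·0.4211)) = -10.9436 → s = 37.0564

37.0564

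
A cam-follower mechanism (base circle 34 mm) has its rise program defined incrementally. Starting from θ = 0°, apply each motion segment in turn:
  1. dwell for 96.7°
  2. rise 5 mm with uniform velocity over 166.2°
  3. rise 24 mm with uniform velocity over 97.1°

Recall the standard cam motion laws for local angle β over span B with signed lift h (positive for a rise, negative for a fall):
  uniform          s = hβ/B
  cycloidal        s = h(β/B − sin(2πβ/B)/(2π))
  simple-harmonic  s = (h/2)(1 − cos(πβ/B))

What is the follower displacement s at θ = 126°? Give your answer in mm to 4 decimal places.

seg 1 [0°–96.7°] dwell: s stays 0.0000
seg 2 [96.7°–262.9°] uniform, h=5: θ=126° here. β=29.3, B=166.2. 5·29.3/166.2 = 0.8815 → s = 0.8815

0.8815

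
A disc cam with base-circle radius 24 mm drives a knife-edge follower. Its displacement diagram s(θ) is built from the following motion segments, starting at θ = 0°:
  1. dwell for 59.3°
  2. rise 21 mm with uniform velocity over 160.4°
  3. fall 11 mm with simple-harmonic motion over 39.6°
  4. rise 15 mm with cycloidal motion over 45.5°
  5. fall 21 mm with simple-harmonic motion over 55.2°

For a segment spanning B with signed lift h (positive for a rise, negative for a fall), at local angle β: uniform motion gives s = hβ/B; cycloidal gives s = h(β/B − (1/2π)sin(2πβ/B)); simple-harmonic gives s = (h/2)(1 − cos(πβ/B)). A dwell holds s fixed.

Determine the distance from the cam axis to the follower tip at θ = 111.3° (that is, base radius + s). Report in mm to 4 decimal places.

seg 1 [0°–59.3°] dwell: s stays 0.0000
seg 2 [59.3°–219.7°] uniform, h=21: θ=111.3° here. β=52, B=160.4. 21·52/160.4 = 6.8080 → s = 6.8080
radial distance = base radius + s = 24 + 6.8080 = 30.8080

30.8080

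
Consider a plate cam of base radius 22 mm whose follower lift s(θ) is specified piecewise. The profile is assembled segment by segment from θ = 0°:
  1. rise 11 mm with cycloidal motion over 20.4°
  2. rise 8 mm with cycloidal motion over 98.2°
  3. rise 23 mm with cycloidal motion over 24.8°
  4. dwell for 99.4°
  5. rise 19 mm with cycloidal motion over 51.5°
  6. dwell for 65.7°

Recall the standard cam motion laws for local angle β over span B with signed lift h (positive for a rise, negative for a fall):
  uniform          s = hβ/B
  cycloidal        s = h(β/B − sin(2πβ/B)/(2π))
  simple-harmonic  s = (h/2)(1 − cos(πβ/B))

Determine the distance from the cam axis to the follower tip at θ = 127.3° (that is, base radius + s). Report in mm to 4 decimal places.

seg 1 [0°–20.4°] cycloidal, h=11: full span → s += 11 → s = 11.0000
seg 2 [20.4°–118.6°] cycloidal, h=8: full span → s += 8 → s = 19.0000
seg 3 [118.6°–143.4°] cycloidal, h=23: θ=127.3° here. β=8.7, B=24.8. 23·(0.3508 − sin(2π·0.3508)/(2π)) = 5.1180 → s = 24.1180
radial distance = base radius + s = 22 + 24.1180 = 46.1180

46.1180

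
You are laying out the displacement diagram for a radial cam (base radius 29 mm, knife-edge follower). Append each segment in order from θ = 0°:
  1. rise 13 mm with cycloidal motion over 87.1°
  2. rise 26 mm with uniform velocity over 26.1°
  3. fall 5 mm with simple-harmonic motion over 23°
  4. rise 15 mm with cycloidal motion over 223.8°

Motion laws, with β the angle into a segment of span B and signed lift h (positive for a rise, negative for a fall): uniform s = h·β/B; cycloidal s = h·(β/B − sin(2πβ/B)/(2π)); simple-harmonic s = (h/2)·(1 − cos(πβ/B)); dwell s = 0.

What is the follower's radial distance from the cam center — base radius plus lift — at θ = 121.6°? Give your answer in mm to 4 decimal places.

seg 1 [0°–87.1°] cycloidal, h=13: full span → s += 13 → s = 13.0000
seg 2 [87.1°–113.2°] uniform, h=26: full span → s += 26 → s = 39.0000
seg 3 [113.2°–136.2°] simple-harmonic, h=-5: θ=121.6° here. β=8.4, B=23. -5/2·(1 − cos(π·0.3652)) = -1.4728 → s = 37.5272
radial distance = base radius + s = 29 + 37.5272 = 66.5272

66.5272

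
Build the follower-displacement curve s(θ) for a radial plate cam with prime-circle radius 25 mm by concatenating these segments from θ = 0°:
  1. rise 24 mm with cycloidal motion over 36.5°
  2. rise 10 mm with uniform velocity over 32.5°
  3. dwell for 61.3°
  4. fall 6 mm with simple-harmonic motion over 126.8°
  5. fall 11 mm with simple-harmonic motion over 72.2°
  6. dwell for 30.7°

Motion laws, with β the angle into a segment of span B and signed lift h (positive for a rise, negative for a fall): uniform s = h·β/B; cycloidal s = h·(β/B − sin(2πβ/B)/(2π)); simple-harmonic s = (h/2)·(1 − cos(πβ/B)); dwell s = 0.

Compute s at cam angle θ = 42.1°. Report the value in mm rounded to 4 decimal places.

seg 1 [0°–36.5°] cycloidal, h=24: full span → s += 24 → s = 24.0000
seg 2 [36.5°–69°] uniform, h=10: θ=42.1° here. β=5.6, B=32.5. 10·5.6/32.5 = 1.7231 → s = 25.7231

25.7231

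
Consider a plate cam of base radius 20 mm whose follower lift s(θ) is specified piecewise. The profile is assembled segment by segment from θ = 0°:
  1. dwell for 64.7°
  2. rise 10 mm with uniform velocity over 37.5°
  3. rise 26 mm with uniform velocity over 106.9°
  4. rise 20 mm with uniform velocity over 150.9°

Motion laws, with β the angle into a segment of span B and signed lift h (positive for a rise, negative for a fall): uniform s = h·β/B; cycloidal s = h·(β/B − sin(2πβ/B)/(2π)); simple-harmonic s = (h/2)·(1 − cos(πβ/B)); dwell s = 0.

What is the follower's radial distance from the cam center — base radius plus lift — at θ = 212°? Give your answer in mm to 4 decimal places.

seg 1 [0°–64.7°] dwell: s stays 0.0000
seg 2 [64.7°–102.2°] uniform, h=10: full span → s += 10 → s = 10.0000
seg 3 [102.2°–209.1°] uniform, h=26: full span → s += 26 → s = 36.0000
seg 4 [209.1°–360°] uniform, h=20: θ=212° here. β=2.9, B=150.9. 20·2.9/150.9 = 0.3844 → s = 36.3844
radial distance = base radius + s = 20 + 36.3844 = 56.3844

56.3844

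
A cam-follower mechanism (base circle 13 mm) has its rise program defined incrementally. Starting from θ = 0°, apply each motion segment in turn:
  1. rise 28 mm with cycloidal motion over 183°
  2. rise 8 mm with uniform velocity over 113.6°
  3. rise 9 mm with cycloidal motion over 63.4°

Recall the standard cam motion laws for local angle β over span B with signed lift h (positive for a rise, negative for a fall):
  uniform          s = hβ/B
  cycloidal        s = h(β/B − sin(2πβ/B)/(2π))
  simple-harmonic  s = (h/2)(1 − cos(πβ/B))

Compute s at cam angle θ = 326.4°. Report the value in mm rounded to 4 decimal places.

seg 1 [0°–183°] cycloidal, h=28: full span → s += 28 → s = 28.0000
seg 2 [183°–296.6°] uniform, h=8: full span → s += 8 → s = 36.0000
seg 3 [296.6°–360°] cycloidal, h=9: θ=326.4° here. β=29.8, B=63.4. 9·(0.4700 − sin(2π·0.4700)/(2π)) = 3.9622 → s = 39.9622

39.9622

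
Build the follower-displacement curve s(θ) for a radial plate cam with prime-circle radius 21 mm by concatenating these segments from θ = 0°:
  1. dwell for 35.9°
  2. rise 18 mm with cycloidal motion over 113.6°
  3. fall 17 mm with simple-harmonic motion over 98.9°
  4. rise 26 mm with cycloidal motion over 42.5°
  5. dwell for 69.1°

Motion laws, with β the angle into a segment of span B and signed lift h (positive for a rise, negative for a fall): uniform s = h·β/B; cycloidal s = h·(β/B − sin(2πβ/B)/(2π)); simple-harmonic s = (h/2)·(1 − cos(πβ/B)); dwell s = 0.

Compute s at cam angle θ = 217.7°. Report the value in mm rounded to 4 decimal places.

seg 1 [0°–35.9°] dwell: s stays 0.0000
seg 2 [35.9°–149.5°] cycloidal, h=18: full span → s += 18 → s = 18.0000
seg 3 [149.5°–248.4°] simple-harmonic, h=-17: θ=217.7° here. β=68.2, B=98.9. -17/2·(1 − cos(π·0.6896)) = -13.2685 → s = 4.7315

4.7315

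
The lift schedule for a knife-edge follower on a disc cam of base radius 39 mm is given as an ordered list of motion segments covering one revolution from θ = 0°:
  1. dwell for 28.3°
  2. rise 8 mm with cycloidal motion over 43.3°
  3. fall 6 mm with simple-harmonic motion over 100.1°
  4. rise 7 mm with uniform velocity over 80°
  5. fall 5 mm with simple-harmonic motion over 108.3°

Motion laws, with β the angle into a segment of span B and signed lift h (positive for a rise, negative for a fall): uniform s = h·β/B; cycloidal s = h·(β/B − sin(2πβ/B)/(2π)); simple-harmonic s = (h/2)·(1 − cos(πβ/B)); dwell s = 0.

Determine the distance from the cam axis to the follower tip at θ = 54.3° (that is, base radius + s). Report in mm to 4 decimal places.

seg 1 [0°–28.3°] dwell: s stays 0.0000
seg 2 [28.3°–71.6°] cycloidal, h=8: θ=54.3° here. β=26, B=43.3. 8·(0.6005 − sin(2π·0.6005)/(2π)) = 5.5551 → s = 5.5551
radial distance = base radius + s = 39 + 5.5551 = 44.5551

44.5551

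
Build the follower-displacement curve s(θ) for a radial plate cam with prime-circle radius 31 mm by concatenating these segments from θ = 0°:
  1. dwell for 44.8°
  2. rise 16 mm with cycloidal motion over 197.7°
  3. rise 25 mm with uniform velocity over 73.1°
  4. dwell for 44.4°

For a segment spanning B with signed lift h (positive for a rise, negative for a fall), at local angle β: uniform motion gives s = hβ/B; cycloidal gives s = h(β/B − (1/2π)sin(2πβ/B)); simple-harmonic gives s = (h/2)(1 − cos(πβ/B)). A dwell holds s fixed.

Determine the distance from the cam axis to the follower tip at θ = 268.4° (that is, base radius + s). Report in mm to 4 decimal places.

seg 1 [0°–44.8°] dwell: s stays 0.0000
seg 2 [44.8°–242.5°] cycloidal, h=16: full span → s += 16 → s = 16.0000
seg 3 [242.5°–315.6°] uniform, h=25: θ=268.4° here. β=25.9, B=73.1. 25·25.9/73.1 = 8.8577 → s = 24.8577
radial distance = base radius + s = 31 + 24.8577 = 55.8577

55.8577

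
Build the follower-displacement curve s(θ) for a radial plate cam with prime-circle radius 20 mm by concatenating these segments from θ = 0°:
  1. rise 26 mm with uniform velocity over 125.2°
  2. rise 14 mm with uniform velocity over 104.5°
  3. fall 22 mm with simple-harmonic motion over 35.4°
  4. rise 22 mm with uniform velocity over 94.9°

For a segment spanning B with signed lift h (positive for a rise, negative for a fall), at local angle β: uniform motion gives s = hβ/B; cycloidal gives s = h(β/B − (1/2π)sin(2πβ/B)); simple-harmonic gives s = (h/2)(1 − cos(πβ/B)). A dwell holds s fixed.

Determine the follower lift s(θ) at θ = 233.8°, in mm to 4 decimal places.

seg 1 [0°–125.2°] uniform, h=26: full span → s += 26 → s = 26.0000
seg 2 [125.2°–229.7°] uniform, h=14: full span → s += 14 → s = 40.0000
seg 3 [229.7°–265.1°] simple-harmonic, h=-22: θ=233.8° here. β=4.1, B=35.4. -22/2·(1 − cos(π·0.1158)) = -0.7202 → s = 39.2798

39.2798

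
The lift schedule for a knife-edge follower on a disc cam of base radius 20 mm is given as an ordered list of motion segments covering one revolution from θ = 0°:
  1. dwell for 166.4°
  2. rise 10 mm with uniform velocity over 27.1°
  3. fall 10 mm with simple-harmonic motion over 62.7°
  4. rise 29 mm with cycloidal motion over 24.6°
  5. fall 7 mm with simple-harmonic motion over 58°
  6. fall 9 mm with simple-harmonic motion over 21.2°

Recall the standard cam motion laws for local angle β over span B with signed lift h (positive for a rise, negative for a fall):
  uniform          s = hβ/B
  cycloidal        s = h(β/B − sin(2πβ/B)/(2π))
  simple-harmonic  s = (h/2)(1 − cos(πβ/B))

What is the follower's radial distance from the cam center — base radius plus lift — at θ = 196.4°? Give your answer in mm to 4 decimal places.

seg 1 [0°–166.4°] dwell: s stays 0.0000
seg 2 [166.4°–193.5°] uniform, h=10: full span → s += 10 → s = 10.0000
seg 3 [193.5°–256.2°] simple-harmonic, h=-10: θ=196.4° here. β=2.9, B=62.7. -10/2·(1 − cos(π·0.0463)) = -0.0527 → s = 9.9473
radial distance = base radius + s = 20 + 9.9473 = 29.9473

29.9473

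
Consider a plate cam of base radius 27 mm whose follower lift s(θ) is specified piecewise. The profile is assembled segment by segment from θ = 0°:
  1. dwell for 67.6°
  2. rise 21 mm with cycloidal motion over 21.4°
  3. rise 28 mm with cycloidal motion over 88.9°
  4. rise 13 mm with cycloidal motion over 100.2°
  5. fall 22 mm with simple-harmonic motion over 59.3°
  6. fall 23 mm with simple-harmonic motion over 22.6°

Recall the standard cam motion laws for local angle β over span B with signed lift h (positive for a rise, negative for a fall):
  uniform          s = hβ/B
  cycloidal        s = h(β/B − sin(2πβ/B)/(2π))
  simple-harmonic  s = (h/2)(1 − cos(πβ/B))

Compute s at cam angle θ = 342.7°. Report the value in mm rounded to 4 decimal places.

seg 1 [0°–67.6°] dwell: s stays 0.0000
seg 2 [67.6°–89°] cycloidal, h=21: full span → s += 21 → s = 21.0000
seg 3 [89°–177.9°] cycloidal, h=28: full span → s += 28 → s = 49.0000
seg 4 [177.9°–278.1°] cycloidal, h=13: full span → s += 13 → s = 62.0000
seg 5 [278.1°–337.4°] simple-harmonic, h=-22: full span → s += -22 → s = 40.0000
seg 6 [337.4°–360°] simple-harmonic, h=-23: θ=342.7° here. β=5.3, B=22.6. -23/2·(1 − cos(π·0.2345)) = -2.9824 → s = 37.0176

37.0176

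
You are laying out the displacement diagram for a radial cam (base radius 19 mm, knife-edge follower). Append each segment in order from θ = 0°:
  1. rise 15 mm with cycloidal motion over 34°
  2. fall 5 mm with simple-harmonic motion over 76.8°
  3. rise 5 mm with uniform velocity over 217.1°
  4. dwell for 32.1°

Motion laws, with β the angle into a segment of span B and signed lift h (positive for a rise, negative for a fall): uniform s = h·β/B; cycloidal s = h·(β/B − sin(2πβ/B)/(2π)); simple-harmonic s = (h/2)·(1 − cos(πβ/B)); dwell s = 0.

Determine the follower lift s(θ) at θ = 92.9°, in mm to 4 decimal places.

seg 1 [0°–34°] cycloidal, h=15: full span → s += 15 → s = 15.0000
seg 2 [34°–110.8°] simple-harmonic, h=-5: θ=92.9° here. β=58.9, B=76.8. -5/2·(1 − cos(π·0.7669)) = -4.3592 → s = 10.6408

10.6408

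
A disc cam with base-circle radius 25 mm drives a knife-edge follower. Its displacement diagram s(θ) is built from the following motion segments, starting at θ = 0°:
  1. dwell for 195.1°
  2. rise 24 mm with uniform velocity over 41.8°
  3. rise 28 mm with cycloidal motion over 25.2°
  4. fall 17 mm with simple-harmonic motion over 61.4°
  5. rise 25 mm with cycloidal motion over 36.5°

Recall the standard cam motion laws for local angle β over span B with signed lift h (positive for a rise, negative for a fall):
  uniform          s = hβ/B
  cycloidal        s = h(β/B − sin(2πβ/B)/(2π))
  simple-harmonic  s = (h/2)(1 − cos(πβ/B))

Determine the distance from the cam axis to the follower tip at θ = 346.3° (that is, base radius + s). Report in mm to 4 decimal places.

seg 1 [0°–195.1°] dwell: s stays 0.0000
seg 2 [195.1°–236.9°] uniform, h=24: full span → s += 24 → s = 24.0000
seg 3 [236.9°–262.1°] cycloidal, h=28: full span → s += 28 → s = 52.0000
seg 4 [262.1°–323.5°] simple-harmonic, h=-17: full span → s += -17 → s = 35.0000
seg 5 [323.5°–360°] cycloidal, h=25: θ=346.3° here. β=22.8, B=36.5. 25·(0.6247 − sin(2π·0.6247)/(2π)) = 18.4239 → s = 53.4239
radial distance = base radius + s = 25 + 53.4239 = 78.4239

78.4239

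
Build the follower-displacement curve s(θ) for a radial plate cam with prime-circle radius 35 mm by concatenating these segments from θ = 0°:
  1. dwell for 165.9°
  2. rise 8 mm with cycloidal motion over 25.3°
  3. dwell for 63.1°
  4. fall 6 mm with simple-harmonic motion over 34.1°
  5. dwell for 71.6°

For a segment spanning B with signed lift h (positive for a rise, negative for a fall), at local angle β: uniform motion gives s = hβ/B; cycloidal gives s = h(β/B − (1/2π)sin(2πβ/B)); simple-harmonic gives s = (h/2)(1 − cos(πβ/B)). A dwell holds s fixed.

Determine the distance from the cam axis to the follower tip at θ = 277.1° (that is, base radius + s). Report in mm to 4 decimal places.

seg 1 [0°–165.9°] dwell: s stays 0.0000
seg 2 [165.9°–191.2°] cycloidal, h=8: full span → s += 8 → s = 8.0000
seg 3 [191.2°–254.3°] dwell: s stays 8.0000
seg 4 [254.3°–288.4°] simple-harmonic, h=-6: θ=277.1° here. β=22.8, B=34.1. -6/2·(1 − cos(π·0.6686)) = -4.5159 → s = 3.4841
radial distance = base radius + s = 35 + 3.4841 = 38.4841

38.4841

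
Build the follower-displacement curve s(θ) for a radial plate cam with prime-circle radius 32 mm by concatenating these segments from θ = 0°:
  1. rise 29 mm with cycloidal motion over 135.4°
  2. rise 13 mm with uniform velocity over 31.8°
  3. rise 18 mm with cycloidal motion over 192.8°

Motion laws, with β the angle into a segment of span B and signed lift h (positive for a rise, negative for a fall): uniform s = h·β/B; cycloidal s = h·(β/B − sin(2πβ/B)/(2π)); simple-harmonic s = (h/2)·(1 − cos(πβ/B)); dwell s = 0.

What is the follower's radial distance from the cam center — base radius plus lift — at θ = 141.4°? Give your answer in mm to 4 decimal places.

seg 1 [0°–135.4°] cycloidal, h=29: full span → s += 29 → s = 29.0000
seg 2 [135.4°–167.2°] uniform, h=13: θ=141.4° here. β=6, B=31.8. 13·6/31.8 = 2.4528 → s = 31.4528
radial distance = base radius + s = 32 + 31.4528 = 63.4528

63.4528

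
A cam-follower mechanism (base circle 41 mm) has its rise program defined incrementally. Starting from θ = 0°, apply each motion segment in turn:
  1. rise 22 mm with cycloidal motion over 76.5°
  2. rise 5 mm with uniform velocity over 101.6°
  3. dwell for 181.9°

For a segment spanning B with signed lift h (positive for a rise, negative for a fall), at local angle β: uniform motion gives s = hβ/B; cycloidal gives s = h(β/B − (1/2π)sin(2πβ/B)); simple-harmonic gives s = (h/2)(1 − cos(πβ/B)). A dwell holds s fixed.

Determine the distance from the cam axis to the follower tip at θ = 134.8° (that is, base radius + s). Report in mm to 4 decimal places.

seg 1 [0°–76.5°] cycloidal, h=22: full span → s += 22 → s = 22.0000
seg 2 [76.5°–178.1°] uniform, h=5: θ=134.8° here. β=58.3, B=101.6. 5·58.3/101.6 = 2.8691 → s = 24.8691
radial distance = base radius + s = 41 + 24.8691 = 65.8691

65.8691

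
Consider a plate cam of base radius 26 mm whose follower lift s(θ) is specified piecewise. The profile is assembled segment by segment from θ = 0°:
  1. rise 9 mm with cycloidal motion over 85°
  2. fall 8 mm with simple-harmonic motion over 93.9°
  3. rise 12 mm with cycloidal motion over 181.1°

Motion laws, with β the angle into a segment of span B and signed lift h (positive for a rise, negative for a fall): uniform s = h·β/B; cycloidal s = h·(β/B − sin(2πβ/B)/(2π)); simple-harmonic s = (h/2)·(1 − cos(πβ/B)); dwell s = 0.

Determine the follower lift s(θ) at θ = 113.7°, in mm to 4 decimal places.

seg 1 [0°–85°] cycloidal, h=9: full span → s += 9 → s = 9.0000
seg 2 [85°–178.9°] simple-harmonic, h=-8: θ=113.7° here. β=28.7, B=93.9. -8/2·(1 − cos(π·0.3056)) = -1.7066 → s = 7.2934

7.2934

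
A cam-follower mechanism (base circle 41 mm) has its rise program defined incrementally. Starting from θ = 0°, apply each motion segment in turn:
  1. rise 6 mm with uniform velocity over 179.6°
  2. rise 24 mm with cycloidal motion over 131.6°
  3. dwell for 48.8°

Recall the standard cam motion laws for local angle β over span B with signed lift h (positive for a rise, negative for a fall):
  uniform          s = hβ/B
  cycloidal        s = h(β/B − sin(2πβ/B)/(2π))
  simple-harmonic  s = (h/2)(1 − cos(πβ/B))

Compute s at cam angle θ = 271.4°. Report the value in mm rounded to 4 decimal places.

seg 1 [0°–179.6°] uniform, h=6: full span → s += 6 → s = 6.0000
seg 2 [179.6°–311.2°] cycloidal, h=24: θ=271.4° here. β=91.8, B=131.6. 24·(0.6976 − sin(2π·0.6976)/(2π)) = 20.3560 → s = 26.3560

26.3560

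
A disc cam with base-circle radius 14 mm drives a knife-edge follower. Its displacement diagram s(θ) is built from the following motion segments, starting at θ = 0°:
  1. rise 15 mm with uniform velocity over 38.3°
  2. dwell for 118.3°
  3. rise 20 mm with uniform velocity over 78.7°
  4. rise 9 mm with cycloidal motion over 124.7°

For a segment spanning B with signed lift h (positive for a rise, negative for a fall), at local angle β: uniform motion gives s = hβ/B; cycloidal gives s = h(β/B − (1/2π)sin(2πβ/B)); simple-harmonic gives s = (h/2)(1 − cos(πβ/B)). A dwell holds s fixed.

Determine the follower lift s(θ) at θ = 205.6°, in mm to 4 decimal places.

seg 1 [0°–38.3°] uniform, h=15: full span → s += 15 → s = 15.0000
seg 2 [38.3°–156.6°] dwell: s stays 15.0000
seg 3 [156.6°–235.3°] uniform, h=20: θ=205.6° here. β=49, B=78.7. 20·49/78.7 = 12.4524 → s = 27.4524

27.4524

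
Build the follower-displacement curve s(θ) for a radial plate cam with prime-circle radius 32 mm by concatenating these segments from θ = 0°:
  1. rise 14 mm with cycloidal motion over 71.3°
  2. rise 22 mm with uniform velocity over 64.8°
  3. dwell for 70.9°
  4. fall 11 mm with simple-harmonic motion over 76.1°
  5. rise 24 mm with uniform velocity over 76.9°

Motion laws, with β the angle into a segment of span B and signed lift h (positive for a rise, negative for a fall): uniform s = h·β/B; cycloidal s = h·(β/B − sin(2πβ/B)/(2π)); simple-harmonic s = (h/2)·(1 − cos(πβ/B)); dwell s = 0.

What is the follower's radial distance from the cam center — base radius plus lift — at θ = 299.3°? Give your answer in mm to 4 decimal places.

seg 1 [0°–71.3°] cycloidal, h=14: full span → s += 14 → s = 14.0000
seg 2 [71.3°–136.1°] uniform, h=22: full span → s += 22 → s = 36.0000
seg 3 [136.1°–207°] dwell: s stays 36.0000
seg 4 [207°–283.1°] simple-harmonic, h=-11: full span → s += -11 → s = 25.0000
seg 5 [283.1°–360°] uniform, h=24: θ=299.3° here. β=16.2, B=76.9. 24·16.2/76.9 = 5.0559 → s = 30.0559
radial distance = base radius + s = 32 + 30.0559 = 62.0559

62.0559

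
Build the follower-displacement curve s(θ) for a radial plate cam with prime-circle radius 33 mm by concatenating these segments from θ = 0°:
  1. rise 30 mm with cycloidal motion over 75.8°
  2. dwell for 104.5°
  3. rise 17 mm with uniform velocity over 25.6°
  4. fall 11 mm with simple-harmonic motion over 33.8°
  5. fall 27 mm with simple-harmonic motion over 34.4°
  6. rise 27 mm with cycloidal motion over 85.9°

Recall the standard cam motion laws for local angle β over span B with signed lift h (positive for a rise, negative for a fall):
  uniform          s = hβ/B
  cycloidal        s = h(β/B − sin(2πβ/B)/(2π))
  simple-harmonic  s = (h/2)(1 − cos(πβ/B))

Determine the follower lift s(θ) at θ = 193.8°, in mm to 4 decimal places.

seg 1 [0°–75.8°] cycloidal, h=30: full span → s += 30 → s = 30.0000
seg 2 [75.8°–180.3°] dwell: s stays 30.0000
seg 3 [180.3°–205.9°] uniform, h=17: θ=193.8° here. β=13.5, B=25.6. 17·13.5/25.6 = 8.9648 → s = 38.9648

38.9648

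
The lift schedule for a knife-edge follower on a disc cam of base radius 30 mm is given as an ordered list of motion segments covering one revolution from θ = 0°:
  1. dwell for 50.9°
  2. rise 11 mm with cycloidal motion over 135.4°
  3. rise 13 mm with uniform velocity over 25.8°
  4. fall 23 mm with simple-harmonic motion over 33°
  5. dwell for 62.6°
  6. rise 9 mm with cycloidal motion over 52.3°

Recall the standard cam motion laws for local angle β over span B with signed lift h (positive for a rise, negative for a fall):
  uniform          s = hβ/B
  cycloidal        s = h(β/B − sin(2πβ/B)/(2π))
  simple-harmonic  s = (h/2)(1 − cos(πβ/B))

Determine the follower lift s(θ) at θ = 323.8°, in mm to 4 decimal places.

seg 1 [0°–50.9°] dwell: s stays 0.0000
seg 2 [50.9°–186.3°] cycloidal, h=11: full span → s += 11 → s = 11.0000
seg 3 [186.3°–212.1°] uniform, h=13: full span → s += 13 → s = 24.0000
seg 4 [212.1°–245.1°] simple-harmonic, h=-23: full span → s += -23 → s = 1.0000
seg 5 [245.1°–307.7°] dwell: s stays 1.0000
seg 6 [307.7°–360°] cycloidal, h=9: θ=323.8° here. β=16.1, B=52.3. 9·(0.3078 − sin(2π·0.3078)/(2π)) = 1.4317 → s = 2.4317

2.4317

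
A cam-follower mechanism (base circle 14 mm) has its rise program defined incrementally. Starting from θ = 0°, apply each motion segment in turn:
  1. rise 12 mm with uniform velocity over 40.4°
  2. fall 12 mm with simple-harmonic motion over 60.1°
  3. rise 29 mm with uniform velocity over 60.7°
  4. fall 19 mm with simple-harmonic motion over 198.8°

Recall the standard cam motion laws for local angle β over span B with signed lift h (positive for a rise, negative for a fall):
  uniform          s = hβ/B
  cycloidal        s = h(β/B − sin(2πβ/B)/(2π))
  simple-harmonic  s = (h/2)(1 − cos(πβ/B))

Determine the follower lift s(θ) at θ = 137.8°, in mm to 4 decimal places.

seg 1 [0°–40.4°] uniform, h=12: full span → s += 12 → s = 12.0000
seg 2 [40.4°–100.5°] simple-harmonic, h=-12: full span → s += -12 → s = 0.0000
seg 3 [100.5°–161.2°] uniform, h=29: θ=137.8° here. β=37.3, B=60.7. 29·37.3/60.7 = 17.8204 → s = 17.8204

17.8204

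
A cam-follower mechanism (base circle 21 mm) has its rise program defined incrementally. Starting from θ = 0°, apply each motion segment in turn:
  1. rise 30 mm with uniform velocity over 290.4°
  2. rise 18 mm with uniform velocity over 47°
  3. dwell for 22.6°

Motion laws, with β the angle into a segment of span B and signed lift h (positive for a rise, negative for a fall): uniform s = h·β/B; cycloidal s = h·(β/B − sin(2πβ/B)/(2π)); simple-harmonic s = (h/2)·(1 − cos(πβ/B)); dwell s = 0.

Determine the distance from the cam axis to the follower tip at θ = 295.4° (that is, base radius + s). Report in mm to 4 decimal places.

seg 1 [0°–290.4°] uniform, h=30: full span → s += 30 → s = 30.0000
seg 2 [290.4°–337.4°] uniform, h=18: θ=295.4° here. β=5, B=47. 18·5/47 = 1.9149 → s = 31.9149
radial distance = base radius + s = 21 + 31.9149 = 52.9149

52.9149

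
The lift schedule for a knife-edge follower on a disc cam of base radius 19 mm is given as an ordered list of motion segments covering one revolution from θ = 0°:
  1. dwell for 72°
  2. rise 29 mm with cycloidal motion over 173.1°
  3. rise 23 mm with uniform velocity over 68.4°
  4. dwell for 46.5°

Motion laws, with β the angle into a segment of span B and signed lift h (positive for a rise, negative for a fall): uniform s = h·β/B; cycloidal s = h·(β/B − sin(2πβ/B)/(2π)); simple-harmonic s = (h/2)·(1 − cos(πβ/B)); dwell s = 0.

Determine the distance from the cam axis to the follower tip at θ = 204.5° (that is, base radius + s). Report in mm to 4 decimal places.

seg 1 [0°–72°] dwell: s stays 0.0000
seg 2 [72°–245.1°] cycloidal, h=29: θ=204.5° here. β=132.5, B=173.1. 29·(0.7655 − sin(2π·0.7655)/(2π)) = 26.7919 → s = 26.7919
radial distance = base radius + s = 19 + 26.7919 = 45.7919

45.7919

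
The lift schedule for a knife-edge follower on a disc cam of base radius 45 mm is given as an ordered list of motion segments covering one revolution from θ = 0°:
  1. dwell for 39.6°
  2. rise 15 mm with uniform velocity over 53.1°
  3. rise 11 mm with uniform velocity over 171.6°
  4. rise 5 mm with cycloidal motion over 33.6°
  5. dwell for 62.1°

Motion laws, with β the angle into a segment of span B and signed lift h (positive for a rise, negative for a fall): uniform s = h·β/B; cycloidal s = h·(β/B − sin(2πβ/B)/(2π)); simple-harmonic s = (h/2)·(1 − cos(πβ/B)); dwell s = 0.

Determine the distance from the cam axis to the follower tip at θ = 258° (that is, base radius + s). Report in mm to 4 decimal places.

seg 1 [0°–39.6°] dwell: s stays 0.0000
seg 2 [39.6°–92.7°] uniform, h=15: full span → s += 15 → s = 15.0000
seg 3 [92.7°–264.3°] uniform, h=11: θ=258° here. β=165.3, B=171.6. 11·165.3/171.6 = 10.5962 → s = 25.5962
radial distance = base radius + s = 45 + 25.5962 = 70.5962

70.5962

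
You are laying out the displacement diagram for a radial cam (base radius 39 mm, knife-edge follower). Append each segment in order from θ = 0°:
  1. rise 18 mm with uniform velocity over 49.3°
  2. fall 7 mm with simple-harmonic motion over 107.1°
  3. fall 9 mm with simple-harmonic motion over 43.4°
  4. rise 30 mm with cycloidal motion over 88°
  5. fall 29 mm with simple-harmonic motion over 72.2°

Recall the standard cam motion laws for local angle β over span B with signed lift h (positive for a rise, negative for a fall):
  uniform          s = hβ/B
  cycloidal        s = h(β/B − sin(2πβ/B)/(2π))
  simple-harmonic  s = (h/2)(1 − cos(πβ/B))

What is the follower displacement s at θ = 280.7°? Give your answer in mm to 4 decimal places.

seg 1 [0°–49.3°] uniform, h=18: full span → s += 18 → s = 18.0000
seg 2 [49.3°–156.4°] simple-harmonic, h=-7: full span → s += -7 → s = 11.0000
seg 3 [156.4°–199.8°] simple-harmonic, h=-9: full span → s += -9 → s = 2.0000
seg 4 [199.8°–287.8°] cycloidal, h=30: θ=280.7° here. β=80.9, B=88. 30·(0.9193 − sin(2π·0.9193)/(2π)) = 29.8977 → s = 31.8977

31.8977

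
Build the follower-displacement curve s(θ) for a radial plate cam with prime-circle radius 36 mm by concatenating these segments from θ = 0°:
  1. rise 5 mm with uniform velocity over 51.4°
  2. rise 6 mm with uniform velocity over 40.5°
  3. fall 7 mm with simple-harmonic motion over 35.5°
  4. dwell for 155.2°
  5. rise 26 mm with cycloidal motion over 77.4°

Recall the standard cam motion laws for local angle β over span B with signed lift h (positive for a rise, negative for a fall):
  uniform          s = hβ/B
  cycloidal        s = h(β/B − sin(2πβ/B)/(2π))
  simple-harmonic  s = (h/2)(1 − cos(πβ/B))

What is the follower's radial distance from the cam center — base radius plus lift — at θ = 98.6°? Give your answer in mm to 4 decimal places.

seg 1 [0°–51.4°] uniform, h=5: full span → s += 5 → s = 5.0000
seg 2 [51.4°–91.9°] uniform, h=6: full span → s += 6 → s = 11.0000
seg 3 [91.9°–127.4°] simple-harmonic, h=-7: θ=98.6° here. β=6.7, B=35.5. -7/2·(1 − cos(π·0.1887)) = -0.5974 → s = 10.4026
radial distance = base radius + s = 36 + 10.4026 = 46.4026

46.4026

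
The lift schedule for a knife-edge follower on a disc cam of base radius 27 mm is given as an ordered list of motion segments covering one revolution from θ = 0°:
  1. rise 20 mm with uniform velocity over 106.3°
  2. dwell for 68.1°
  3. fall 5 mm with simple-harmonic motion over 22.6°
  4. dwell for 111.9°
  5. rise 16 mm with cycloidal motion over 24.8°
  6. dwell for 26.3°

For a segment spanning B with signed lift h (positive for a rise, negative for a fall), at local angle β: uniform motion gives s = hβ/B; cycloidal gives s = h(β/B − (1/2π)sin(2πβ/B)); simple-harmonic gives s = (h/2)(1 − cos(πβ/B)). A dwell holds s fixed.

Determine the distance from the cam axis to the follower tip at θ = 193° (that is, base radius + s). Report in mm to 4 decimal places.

seg 1 [0°–106.3°] uniform, h=20: full span → s += 20 → s = 20.0000
seg 2 [106.3°–174.4°] dwell: s stays 20.0000
seg 3 [174.4°–197°] simple-harmonic, h=-5: θ=193° here. β=18.6, B=22.6. -5/2·(1 − cos(π·0.8230)) = -4.6234 → s = 15.3766
radial distance = base radius + s = 27 + 15.3766 = 42.3766

42.3766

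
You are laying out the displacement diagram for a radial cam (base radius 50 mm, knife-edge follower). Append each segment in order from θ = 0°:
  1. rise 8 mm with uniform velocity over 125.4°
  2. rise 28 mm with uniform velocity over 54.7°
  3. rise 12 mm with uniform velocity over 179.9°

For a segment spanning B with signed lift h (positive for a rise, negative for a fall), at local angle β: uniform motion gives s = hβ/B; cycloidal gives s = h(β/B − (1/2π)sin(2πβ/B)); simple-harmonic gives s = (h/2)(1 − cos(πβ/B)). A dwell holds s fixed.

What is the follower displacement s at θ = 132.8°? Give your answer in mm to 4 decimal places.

seg 1 [0°–125.4°] uniform, h=8: full span → s += 8 → s = 8.0000
seg 2 [125.4°–180.1°] uniform, h=28: θ=132.8° here. β=7.4, B=54.7. 28·7.4/54.7 = 3.7879 → s = 11.7879

11.7879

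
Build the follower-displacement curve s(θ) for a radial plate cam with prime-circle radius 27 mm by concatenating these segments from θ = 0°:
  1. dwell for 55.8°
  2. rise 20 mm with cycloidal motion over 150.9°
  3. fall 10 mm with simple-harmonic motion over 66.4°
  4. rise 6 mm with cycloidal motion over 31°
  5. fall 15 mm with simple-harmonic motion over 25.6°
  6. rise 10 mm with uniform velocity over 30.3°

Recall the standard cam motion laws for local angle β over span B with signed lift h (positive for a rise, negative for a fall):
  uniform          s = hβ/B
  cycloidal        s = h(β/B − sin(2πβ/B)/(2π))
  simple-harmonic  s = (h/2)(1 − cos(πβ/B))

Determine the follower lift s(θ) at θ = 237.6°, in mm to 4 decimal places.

seg 1 [0°–55.8°] dwell: s stays 0.0000
seg 2 [55.8°–206.7°] cycloidal, h=20: full span → s += 20 → s = 20.0000
seg 3 [206.7°–273.1°] simple-harmonic, h=-10: θ=237.6° here. β=30.9, B=66.4. -10/2·(1 − cos(π·0.4654)) = -4.4570 → s = 15.5430

15.5430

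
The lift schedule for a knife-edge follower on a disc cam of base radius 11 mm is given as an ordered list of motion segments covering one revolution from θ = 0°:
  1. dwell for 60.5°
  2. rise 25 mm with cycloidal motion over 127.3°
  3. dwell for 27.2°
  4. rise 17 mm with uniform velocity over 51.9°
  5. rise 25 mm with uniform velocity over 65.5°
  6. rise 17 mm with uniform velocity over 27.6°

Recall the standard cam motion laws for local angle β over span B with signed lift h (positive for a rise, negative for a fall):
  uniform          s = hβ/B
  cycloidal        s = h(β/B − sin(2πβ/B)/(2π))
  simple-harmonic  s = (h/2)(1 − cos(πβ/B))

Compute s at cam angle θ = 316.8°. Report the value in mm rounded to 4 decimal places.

seg 1 [0°–60.5°] dwell: s stays 0.0000
seg 2 [60.5°–187.8°] cycloidal, h=25: full span → s += 25 → s = 25.0000
seg 3 [187.8°–215°] dwell: s stays 25.0000
seg 4 [215°–266.9°] uniform, h=17: full span → s += 17 → s = 42.0000
seg 5 [266.9°–332.4°] uniform, h=25: θ=316.8° here. β=49.9, B=65.5. 25·49.9/65.5 = 19.0458 → s = 61.0458

61.0458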